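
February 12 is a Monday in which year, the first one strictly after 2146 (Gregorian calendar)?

From one year to the next, a fixed date's weekday advances by 1, or by 2 when a Feb 29 lies between the two dates.
2146: February 12 is Saturday.
2147: Sunday (+1)
2148: Monday (+1)
February 12 falls on a Monday in 2148.

2148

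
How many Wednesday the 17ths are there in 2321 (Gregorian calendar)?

1

Check the 17th of each month of 2321: Jan 17: Mon, Feb 17: Thu, Mar 17: Thu, Apr 17: Sun, May 17: Tue, Jun 17: Fri, Jul 17: Sun, Aug 17: Wed, Sep 17: Sat, Oct 17: Mon, Nov 17: Thu, Dec 17: Sat.
Wednesday occurs in August — 1 month.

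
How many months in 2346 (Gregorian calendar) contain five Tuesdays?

A month of length L has five Tuesdays iff its first Tuesday is on day ≤ L−28 (so day 1–3 in a 31-day month, 1–2 in a 30-day month, day 1 in a leap February).
Checking each month of 2346: Jan starts Tue (31d) ✓; Feb starts Fri (28d); Mar starts Fri (31d); Apr starts Mon (30d) ✓; May starts Wed (31d); Jun starts Sat (30d); Jul starts Mon (31d) ✓; Aug starts Thu (31d); Sep starts Sun (30d); Oct starts Tue (31d) ✓; Nov starts Fri (30d); Dec starts Sun (31d) ✓.
Five-Tuesday months: January, April, July, October, December → 5.

5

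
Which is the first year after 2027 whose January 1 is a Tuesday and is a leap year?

2036

Jan 1 advances by 2 weekdays after a leap year and by 1 after a common year.
2027: Jan 1 is Friday.
2028: Saturday (leap)
2029: Monday
2030: Tuesday
2031: Wednesday
2032: Thursday (leap)
2033: Saturday
2034: Sunday
2035: Monday
2036: Tuesday (leap)
2036 begins on a Tuesday and is a leap year.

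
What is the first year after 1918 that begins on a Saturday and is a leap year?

1944

Jan 1 advances by 2 weekdays after a leap year and by 1 after a common year.
1918: Jan 1 is Tuesday.
1919: Wednesday
1920: Thursday (leap)
1921: Saturday
1922: Sunday
1923: Monday
1924: Tuesday (leap)
1925: Thursday
1926: Friday
1927: Saturday
1928: Sunday (leap)
1929: Tuesday
1930: Wednesday
1931: Thursday
1932: Friday (leap)
1933: Sunday
1934: Monday
1935: Tuesday
1936: Wednesday (leap)
1937: Friday
1938: Saturday
1939: Sunday
1940: Monday (leap)
1941: Wednesday
1942: Thursday
1943: Friday
1944: Saturday (leap)
1944 begins on a Saturday and is a leap year.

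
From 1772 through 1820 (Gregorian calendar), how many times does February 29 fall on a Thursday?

Leap years in 1772–1820: 12 of them.
Feb 29 weekday advances by 5 (mod 7) from one leap year to the next four years later (or differs when a century non-leap intervenes).
Leap-day weekdays: 1772:Sat 1776:Thu✓ 1780:Tue 1784:Sun 1788:Fri 1792:Wed 1796:Mon 1804:Wed 1808:Mon 1812:Sat 1816:Thu✓ 1820:Tue
Thursday: 1776, 1816 → 2.

2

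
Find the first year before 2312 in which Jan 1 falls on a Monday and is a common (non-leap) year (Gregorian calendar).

Jan 1 advances by 2 weekdays after a leap year and by 1 after a common year.
2312: Jan 1 is Monday (leap).
2311: Sunday
2310: Saturday
2309: Friday
2308: Wednesday (leap)
2307: Tuesday
2306: Monday
2306 begins on a Monday and is a common year.

2306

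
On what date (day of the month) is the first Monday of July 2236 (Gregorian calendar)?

July 1, 2236 is a Friday, so the first Monday is the 4th.
The first Monday is 4 + 0 = 4.

4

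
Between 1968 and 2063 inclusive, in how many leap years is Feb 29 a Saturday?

3

Leap years in 1968–2063: 24 of them.
Feb 29 weekday advances by 5 (mod 7) from one leap year to the next four years later (or differs when a century non-leap intervenes).
Leap-day weekdays: 1968:Thu 1972:Tue 1976:Sun 1980:Fri 1984:Wed 1988:Mon 1992:Sat✓ 1996:Thu 2000:Tue 2004:Sun 2008:Fri 2012:Wed 2016:Mon 2020:Sat✓ 2024:Thu 2028:Tue 2032:Sun 2036:Fri 2040:Wed 2044:Mon 2048:Sat✓ 2052:Thu 2056:Tue 2060:Sun
Saturday: 1992, 2020, 2048 → 3.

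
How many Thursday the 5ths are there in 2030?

2

Check the 5th of each month of 2030: Jan 5: Sat, Feb 5: Tue, Mar 5: Tue, Apr 5: Fri, May 5: Sun, Jun 5: Wed, Jul 5: Fri, Aug 5: Mon, Sep 5: Thu, Oct 5: Sat, Nov 5: Tue, Dec 5: Thu.
Thursday occurs in September, December — 2 months.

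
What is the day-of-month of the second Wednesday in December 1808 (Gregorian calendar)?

December 1, 1808 is a Thursday, so the first Wednesday is the 7th.
The second Wednesday is 7 + 7 = 14.

14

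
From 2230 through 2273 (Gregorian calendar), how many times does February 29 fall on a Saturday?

2

Leap years in 2230–2273: 11 of them.
Feb 29 weekday advances by 5 (mod 7) from one leap year to the next four years later (or differs when a century non-leap intervenes).
Leap-day weekdays: 2232:Wed 2236:Mon 2240:Sat✓ 2244:Thu 2248:Tue 2252:Sun 2256:Fri 2260:Wed 2264:Mon 2268:Sat✓ 2272:Thu
Saturday: 2240, 2268 → 2.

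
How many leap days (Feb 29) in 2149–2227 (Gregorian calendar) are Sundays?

Leap years in 2149–2227: 18 of them.
Feb 29 weekday advances by 5 (mod 7) from one leap year to the next four years later (or differs when a century non-leap intervenes).
Leap-day weekdays: 2152:Tue 2156:Sun✓ 2160:Fri 2164:Wed 2168:Mon 2172:Sat 2176:Thu 2180:Tue 2184:Sun✓ 2188:Fri 2192:Wed 2196:Mon 2204:Wed 2208:Mon 2212:Sat 2216:Thu 2220:Tue 2224:Sun✓
Sunday: 2156, 2184, 2224 → 3.

3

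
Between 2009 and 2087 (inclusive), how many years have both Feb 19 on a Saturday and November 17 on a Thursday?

Check each year's weekday for Feb 19 and November 17:
  2009: Thu/Tue  2010: Fri/Wed  2011: Sat/Thu ✓  2012: Sun/Sat  2013: Tue/Sun  2014: Wed/Mon  2015: Thu/Tue  2016: Fri/Thu  2017: Sun/Fri  2018: Mon/Sat  2019: Tue/Sun  2020: Wed/Tue  2021: Fri/Wed  2022: Sat/Thu ✓  …(51 more)…  2074: Mon/Sat  2075: Tue/Sun  2076: Wed/Tue  2077: Fri/Wed  2078: Sat/Thu ✓  2079: Sun/Fri  2080: Mon/Sun  2081: Wed/Mon  2082: Thu/Tue  2083: Fri/Wed  2084: Sat/Fri  2085: Mon/Sat  2086: Tue/Sun  2087: Wed/Mon
Both conditions hold in: 2011, 2022, 2033, 2039, 2050, 2061, 2067, 2078 — 8.

8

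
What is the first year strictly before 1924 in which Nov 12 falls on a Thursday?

From one year to the next, a fixed date's weekday advances by 1, or by 2 when a Feb 29 lies between the two dates.
1924: November 12 is Wednesday.
1923: Monday (−2)
1922: Sunday (−1)
1921: Saturday (−1)
1920: Friday (−1)
1919: Wednesday (−2)
1918: Tuesday (−1)
1917: Monday (−1)
1916: Sunday (−1)
1915: Friday (−2)
1914: Thursday (−1)
Nov 12 falls on a Thursday in 1914.

1914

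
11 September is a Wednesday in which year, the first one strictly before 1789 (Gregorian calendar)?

From one year to the next, a fixed date's weekday advances by 1, or by 2 when a Feb 29 lies between the two dates.
1789: September 11 is Friday.
1788: Thursday (−1)
1787: Tuesday (−2)
1786: Monday (−1)
1785: Sunday (−1)
1784: Saturday (−1)
1783: Thursday (−2)
1782: Wednesday (−1)
11 September falls on a Wednesday in 1782.

1782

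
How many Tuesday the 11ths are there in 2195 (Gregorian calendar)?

Check the 11th of each month of 2195: Jan 11: Sun, Feb 11: Wed, Mar 11: Wed, Apr 11: Sat, May 11: Mon, Jun 11: Thu, Jul 11: Sat, Aug 11: Tue, Sep 11: Fri, Oct 11: Sun, Nov 11: Wed, Dec 11: Fri.
Tuesday occurs in August — 1 month.

1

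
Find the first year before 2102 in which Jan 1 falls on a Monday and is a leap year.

2080

Jan 1 advances by 2 weekdays after a leap year and by 1 after a common year.
2102: Jan 1 is Sunday.
2101: Saturday
2100: Friday
2099: Thursday
2098: Wednesday
2097: Tuesday
2096: Sunday (leap)
2095: Saturday
2094: Friday
2093: Thursday
2092: Tuesday (leap)
2091: Monday
2090: Sunday
2089: Saturday
2088: Thursday (leap)
2087: Wednesday
2086: Tuesday
2085: Monday
2084: Saturday (leap)
2083: Friday
2082: Thursday
2081: Wednesday
2080: Monday (leap)
2080 begins on a Monday and is a leap year.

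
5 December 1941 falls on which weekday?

Friday

January 1, 1941 is a Wednesday.
December 5 is day 339 of the year, i.e. 338 days after Jan 1.
338 mod 7 = 2, so advance 2 weekdays from Wednesday: Friday.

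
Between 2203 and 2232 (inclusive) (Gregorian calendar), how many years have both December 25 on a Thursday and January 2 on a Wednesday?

Check each year's weekday for December 25 and January 2:
  2203: Sun/Sun  2204: Tue/Mon  2205: Wed/Wed  2206: Thu/Thu  2207: Fri/Fri  2208: Sun/Sat  2209: Mon/Mon  2210: Tue/Tue  2211: Wed/Wed  2212: Fri/Thu  2213: Sat/Sat  2214: Sun/Sun  2215: Mon/Mon  2216: Wed/Tue  2217: Thu/Thu  2218: Fri/Fri  2219: Sat/Sat  2220: Mon/Sun  2221: Tue/Tue  2222: Wed/Wed  2223: Thu/Thu  2224: Sat/Fri  2225: Sun/Sun  2226: Mon/Mon  2227: Tue/Tue  2228: Thu/Wed ✓  2229: Fri/Fri  2230: Sat/Sat  2231: Sun/Sun  2232: Tue/Mon
Both conditions hold in: 2228 — 1.

1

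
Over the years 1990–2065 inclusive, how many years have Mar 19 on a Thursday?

Track Mar 19's weekday year by year (advancing +1, or +2 across a Feb 29):
  1990: Mon  1991: Tue (+1)  1992: Thu (+2) ✓  1993: Fri (+1)  1994: Sat (+1)
  1995: Sun (+1)  1996: Tue (+2)  1997: Wed (+1)  1998: Thu (+1) ✓  1999: Fri (+1)
  2000: Sun (+2)  2001: Mon (+1)  2002: Tue (+1)  2003: Wed (+1)  … (48 more years) …
  2052: Tue (+2)  2053: Wed (+1)  2054: Thu (+1) ✓  2055: Fri (+1)  2056: Sun (+2)
  2057: Mon (+1)  2058: Tue (+1)  2059: Wed (+1)  2060: Fri (+2)  2061: Sat (+1)
  2062: Sun (+1)  2063: Mon (+1)  2064: Wed (+2)  2065: Thu (+1) ✓
Thursday years: 1992, 1998, 2009, 2015, 2020, 2026, 2037, 2043, 2048, 2054, 2065 — 11 in total.

11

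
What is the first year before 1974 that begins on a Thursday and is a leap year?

Jan 1 advances by 2 weekdays after a leap year and by 1 after a common year.
1974: Jan 1 is Tuesday.
1973: Monday
1972: Saturday (leap)
1971: Friday
1970: Thursday
1969: Wednesday
1968: Monday (leap)
1967: Sunday
1966: Saturday
1965: Friday
1964: Wednesday (leap)
1963: Tuesday
1962: Monday
1961: Sunday
1960: Friday (leap)
1959: Thursday
1958: Wednesday
1957: Tuesday
1956: Sunday (leap)
1955: Saturday
1954: Friday
1953: Thursday
1952: Tuesday (leap)
1951: Monday
1950: Sunday
1949: Saturday
1948: Thursday (leap)
1948 begins on a Thursday and is a leap year.

1948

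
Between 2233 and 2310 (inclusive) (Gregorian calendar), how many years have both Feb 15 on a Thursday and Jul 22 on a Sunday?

9

Check each year's weekday for Feb 15 and Jul 22:
  2233: Fri/Mon  2234: Sat/Tue  2235: Sun/Wed  2236: Mon/Fri  2237: Wed/Sat  2238: Thu/Sun ✓  2239: Fri/Mon  2240: Sat/Wed  2241: Mon/Thu  2242: Tue/Fri  2243: Wed/Sat  2244: Thu/Mon  2245: Sat/Tue  2246: Sun/Wed  …(50 more)…  2297: Mon/Thu  2298: Tue/Fri  2299: Wed/Sat  2300: Thu/Sun ✓  2301: Fri/Mon  2302: Sat/Tue  2303: Sun/Wed  2304: Mon/Fri  2305: Wed/Sat  2306: Thu/Sun ✓  2307: Fri/Mon  2308: Sat/Wed  2309: Mon/Thu  2310: Tue/Fri
Both conditions hold in: 2238, 2249, 2255, 2266, 2277, 2283, 2294, 2300, 2306 — 9.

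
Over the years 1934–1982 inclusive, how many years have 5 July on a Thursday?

7

Track 5 July's weekday year by year (advancing +1, or +2 across a Feb 29):
  1934: Thu ✓  1935: Fri (+1)  1936: Sun (+2)  1937: Mon (+1)  1938: Tue (+1)
  1939: Wed (+1)  1940: Fri (+2)  1941: Sat (+1)  1942: Sun (+1)  1943: Mon (+1)
  1944: Wed (+2)  1945: Thu (+1) ✓  1946: Fri (+1)  1947: Sat (+1)  … (21 more years) …
  1969: Sat (+1)  1970: Sun (+1)  1971: Mon (+1)  1972: Wed (+2)  1973: Thu (+1) ✓
  1974: Fri (+1)  1975: Sat (+1)  1976: Mon (+2)  1977: Tue (+1)  1978: Wed (+1)
  1979: Thu (+1) ✓  1980: Sat (+2)  1981: Sun (+1)  1982: Mon (+1)
Thursday years: 1934, 1945, 1951, 1956, 1962, 1973, 1979 — 7 in total.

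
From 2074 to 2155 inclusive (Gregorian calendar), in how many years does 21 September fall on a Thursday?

Track 21 September's weekday year by year (advancing +1, or +2 across a Feb 29):
  2074: Fri  2075: Sat (+1)  2076: Mon (+2)  2077: Tue (+1)  2078: Wed (+1)
  2079: Thu (+1) ✓  2080: Sat (+2)  2081: Sun (+1)  2082: Mon (+1)  2083: Tue (+1)
  2084: Thu (+2) ✓  2085: Fri (+1)  2086: Sat (+1)  2087: Sun (+1)  … (54 more years) …
  2142: Fri (+1)  2143: Sat (+1)  2144: Mon (+2)  2145: Tue (+1)  2146: Wed (+1)
  2147: Thu (+1) ✓  2148: Sat (+2)  2149: Sun (+1)  2150: Mon (+1)  2151: Tue (+1)
  2152: Thu (+2) ✓  2153: Fri (+1)  2154: Sat (+1)  2155: Sun (+1)
Thursday years: 2079, 2084, 2090, 2102, 2113, 2119, 2124, 2130, 2141, 2147, 2152 — 11 in total.

11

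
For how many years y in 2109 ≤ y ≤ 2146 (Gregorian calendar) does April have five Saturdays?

April has 30 days; it has five Saturdays when Saturday falls among the first (month-length − 28) days — i.e. when April 1 is one of Saturday/Friday.
April 1 by year: 2109:Mon 2110:Tue 2111:Wed 2112:Fri✓ 2113:Sat✓ 2114:Sun 2115:Mon 2116:Wed 2117:Thu 2118:Fri✓ 2119:Sat✓ 2120:Mon 2121:Tue 2122:Wed 2123:Thu …(8 more)… 2132:Tue 2133:Wed 2134:Thu 2135:Fri✓ 2136:Sun 2137:Mon 2138:Tue 2139:Wed 2140:Fri✓ 2141:Sat✓ 2142:Sun 2143:Mon 2144:Wed 2145:Thu 2146:Fri✓
Years with five Saturdays: 2112, 2113, 2118, 2119, 2124, 2129, 2130, 2135, 2140, 2141, 2146 → 11.

11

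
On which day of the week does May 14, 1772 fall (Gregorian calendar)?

Thursday

January 1, 1772 is a Wednesday.
May 14 is day 135 of the year, i.e. 134 days after Jan 1.
134 mod 7 = 1, so advance 1 weekday from Wednesday: Thursday.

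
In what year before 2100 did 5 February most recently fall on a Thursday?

2099

From one year to the next, a fixed date's weekday advances by 1, or by 2 when a Feb 29 lies between the two dates.
2100: February 5 is Friday.
2099: Thursday (−1)
5 February falls on a Thursday in 2099.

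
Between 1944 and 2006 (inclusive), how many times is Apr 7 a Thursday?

9

Track Apr 7's weekday year by year (advancing +1, or +2 across a Feb 29):
  1944: Fri  1945: Sat (+1)  1946: Sun (+1)  1947: Mon (+1)  1948: Wed (+2)
  1949: Thu (+1) ✓  1950: Fri (+1)  1951: Sat (+1)  1952: Mon (+2)  1953: Tue (+1)
  1954: Wed (+1)  1955: Thu (+1) ✓  1956: Sat (+2)  1957: Sun (+1)  … (35 more years) …
  1993: Wed (+1)  1994: Thu (+1) ✓  1995: Fri (+1)  1996: Sun (+2)  1997: Mon (+1)
  1998: Tue (+1)  1999: Wed (+1)  2000: Fri (+2)  2001: Sat (+1)  2002: Sun (+1)
  2003: Mon (+1)  2004: Wed (+2)  2005: Thu (+1) ✓  2006: Fri (+1)
Thursday years: 1949, 1955, 1960, 1966, 1977, 1983, 1988, 1994, 2005 — 9 in total.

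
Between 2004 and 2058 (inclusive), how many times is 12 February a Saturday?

Track 12 February's weekday year by year (advancing +1, or +2 across a Feb 29):
  2004: Thu  2005: Sat (+2) ✓  2006: Sun (+1)  2007: Mon (+1)  2008: Tue (+1)
  2009: Thu (+2)  2010: Fri (+1)  2011: Sat (+1) ✓  2012: Sun (+1)  2013: Tue (+2)
  2014: Wed (+1)  2015: Thu (+1)  2016: Fri (+1)  2017: Sun (+2)  … (27 more years) …
  2045: Sun (+2)  2046: Mon (+1)  2047: Tue (+1)  2048: Wed (+1)  2049: Fri (+2)
  2050: Sat (+1) ✓  2051: Sun (+1)  2052: Mon (+1)  2053: Wed (+2)  2054: Thu (+1)
  2055: Fri (+1)  2056: Sat (+1) ✓  2057: Mon (+2)  2058: Tue (+1)
Saturday years: 2005, 2011, 2022, 2028, 2033, 2039, 2050, 2056 — 8 in total.

8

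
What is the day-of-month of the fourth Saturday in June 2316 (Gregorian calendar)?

24

June 1, 2316 is a Thursday, so the first Saturday is the 3rd.
The fourth Saturday is 3 + 21 = 24.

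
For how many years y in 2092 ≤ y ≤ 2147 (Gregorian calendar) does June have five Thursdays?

June has 30 days; it has five Thursdays when Thursday falls among the first (month-length − 28) days — i.e. when June 1 is one of Thursday/Wednesday.
June 1 by year: 2092:Sun 2093:Mon 2094:Tue 2095:Wed✓ 2096:Fri 2097:Sat 2098:Sun 2099:Mon 2100:Tue 2101:Wed✓ 2102:Thu✓ 2103:Fri 2104:Sun 2105:Mon 2106:Tue …(26 more)… 2133:Mon 2134:Tue 2135:Wed✓ 2136:Fri 2137:Sat 2138:Sun 2139:Mon 2140:Wed✓ 2141:Thu✓ 2142:Fri 2143:Sat 2144:Mon 2145:Tue 2146:Wed✓ 2147:Thu✓
Years with five Thursdays: 2095, 2101, 2102, 2107, 2112, 2113, 2118, 2119, 2124, 2129, 2130, 2135, 2140, 2141, 2146, 2147 → 16.

16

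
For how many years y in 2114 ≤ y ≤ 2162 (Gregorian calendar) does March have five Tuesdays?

21

March has 31 days; it has five Tuesdays when Tuesday falls among the first (month-length − 28) days — i.e. when March 1 is one of Tuesday/Monday/Sunday.
March 1 by year: 2114:Thu 2115:Fri 2116:Sun✓ 2117:Mon✓ 2118:Tue✓ 2119:Wed 2120:Fri 2121:Sat 2122:Sun✓ 2123:Mon✓ 2124:Wed 2125:Thu 2126:Fri 2127:Sat 2128:Mon✓ …(19 more)… 2148:Fri 2149:Sat 2150:Sun✓ 2151:Mon✓ 2152:Wed 2153:Thu 2154:Fri 2155:Sat 2156:Mon✓ 2157:Tue✓ 2158:Wed 2159:Thu 2160:Sat 2161:Sun✓ 2162:Mon✓
Years with five Tuesdays: 2116, 2117, 2118, 2122, 2123, 2128, 2129, 2133, 2134, 2135, 2139, 2140, 2144, 2145, 2146, 2150, 2151, 2156, 2157, 2161, 2162 → 21.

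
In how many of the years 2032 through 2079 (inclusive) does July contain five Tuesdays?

July has 31 days; it has five Tuesdays when Tuesday falls among the first (month-length − 28) days — i.e. when July 1 is one of Tuesday/Monday/Sunday.
July 1 by year: 2032:Thu 2033:Fri 2034:Sat 2035:Sun✓ 2036:Tue✓ 2037:Wed 2038:Thu 2039:Fri 2040:Sun✓ 2041:Mon✓ 2042:Tue✓ 2043:Wed 2044:Fri 2045:Sat 2046:Sun✓ …(18 more)… 2065:Wed 2066:Thu 2067:Fri 2068:Sun✓ 2069:Mon✓ 2070:Tue✓ 2071:Wed 2072:Fri 2073:Sat 2074:Sun✓ 2075:Mon✓ 2076:Wed 2077:Thu 2078:Fri 2079:Sat
Years with five Tuesdays: 2035, 2036, 2040, 2041, 2042, 2046, 2047, 2052, 2053, 2057, 2058, 2059, 2063, 2064, 2068, 2069, 2070, 2074, 2075 → 19.

19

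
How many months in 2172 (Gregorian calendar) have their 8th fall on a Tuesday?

Check the 8th of each month of 2172: Jan 8: Wed, Feb 8: Sat, Mar 8: Sun, Apr 8: Wed, May 8: Fri, Jun 8: Mon, Jul 8: Wed, Aug 8: Sat, Sep 8: Tue, Oct 8: Thu, Nov 8: Sun, Dec 8: Tue.
Tuesday occurs in September, December — 2 months.

2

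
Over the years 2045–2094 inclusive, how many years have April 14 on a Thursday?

Track April 14's weekday year by year (advancing +1, or +2 across a Feb 29):
  2045: Fri  2046: Sat (+1)  2047: Sun (+1)  2048: Tue (+2)  2049: Wed (+1)
  2050: Thu (+1) ✓  2051: Fri (+1)  2052: Sun (+2)  2053: Mon (+1)  2054: Tue (+1)
  2055: Wed (+1)  2056: Fri (+2)  2057: Sat (+1)  2058: Sun (+1)  … (22 more years) …
  2081: Mon (+1)  2082: Tue (+1)  2083: Wed (+1)  2084: Fri (+2)  2085: Sat (+1)
  2086: Sun (+1)  2087: Mon (+1)  2088: Wed (+2)  2089: Thu (+1) ✓  2090: Fri (+1)
  2091: Sat (+1)  2092: Mon (+2)  2093: Tue (+1)  2094: Wed (+1)
Thursday years: 2050, 2061, 2067, 2072, 2078, 2089 — 6 in total.

6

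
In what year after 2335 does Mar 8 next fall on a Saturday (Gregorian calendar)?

From one year to the next, a fixed date's weekday advances by 1, or by 2 when a Feb 29 lies between the two dates.
2335: March 8 is Friday.
2336: Sunday (+2)
2337: Monday (+1)
2338: Tuesday (+1)
2339: Wednesday (+1)
2340: Friday (+2)
2341: Saturday (+1)
Mar 8 falls on a Saturday in 2341.

2341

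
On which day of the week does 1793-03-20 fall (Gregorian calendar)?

Wednesday

January 1, 1793 is a Tuesday.
March 20 is day 79 of the year, i.e. 78 days after Jan 1.
78 mod 7 = 1, so advance 1 weekday from Tuesday: Wednesday.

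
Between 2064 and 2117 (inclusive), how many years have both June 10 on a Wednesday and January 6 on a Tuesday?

7

Check each year's weekday for June 10 and January 6:
  2064: Tue/Sun  2065: Wed/Tue ✓  2066: Thu/Wed  2067: Fri/Thu  2068: Sun/Fri  2069: Mon/Sun  2070: Tue/Mon  2071: Wed/Tue ✓  2072: Fri/Wed  2073: Sat/Fri  2074: Sun/Sat  2075: Mon/Sun  2076: Wed/Mon  2077: Thu/Wed  …(26 more)…  2104: Tue/Sun  2105: Wed/Tue ✓  2106: Thu/Wed  2107: Fri/Thu  2108: Sun/Fri  2109: Mon/Sun  2110: Tue/Mon  2111: Wed/Tue ✓  2112: Fri/Wed  2113: Sat/Fri  2114: Sun/Sat  2115: Mon/Sun  2116: Wed/Mon  2117: Thu/Wed
Both conditions hold in: 2065, 2071, 2082, 2093, 2099, 2105, 2111 — 7.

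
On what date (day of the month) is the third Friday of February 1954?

February 1, 1954 is a Monday, so the first Friday is the 5th.
The third Friday is 5 + 14 = 19.

19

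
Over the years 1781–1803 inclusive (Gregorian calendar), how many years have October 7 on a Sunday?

4

Track October 7's weekday year by year (advancing +1, or +2 across a Feb 29):
  1781: Sun ✓  1782: Mon (+1)  1783: Tue (+1)  1784: Thu (+2)  1785: Fri (+1)
  1786: Sat (+1)  1787: Sun (+1) ✓  1788: Tue (+2)  1789: Wed (+1)  1790: Thu (+1)
  1791: Fri (+1)  1792: Sun (+2) ✓  1793: Mon (+1)  1794: Tue (+1)  1795: Wed (+1)
  1796: Fri (+2)  1797: Sat (+1)  1798: Sun (+1) ✓  1799: Mon (+1)  1800: Tue (+1)
  1801: Wed (+1)  1802: Thu (+1)  1803: Fri (+1)
Sunday years: 1781, 1787, 1792, 1798 — 4 in total.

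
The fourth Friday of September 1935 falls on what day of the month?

27

September 1, 1935 is a Sunday, so the first Friday is the 6th.
The fourth Friday is 6 + 21 = 27.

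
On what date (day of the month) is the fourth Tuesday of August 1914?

August 1, 1914 is a Saturday, so the first Tuesday is the 4th.
The fourth Tuesday is 4 + 21 = 25.

25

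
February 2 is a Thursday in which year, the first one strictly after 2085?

From one year to the next, a fixed date's weekday advances by 1, or by 2 when a Feb 29 lies between the two dates.
2085: February 2 is Friday.
2086: Saturday (+1)
2087: Sunday (+1)
2088: Monday (+1)
2089: Wednesday (+2)
2090: Thursday (+1)
February 2 falls on a Thursday in 2090.

2090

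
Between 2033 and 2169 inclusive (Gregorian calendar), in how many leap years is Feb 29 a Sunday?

4

Leap years in 2033–2169: 33 of them.
Feb 29 weekday advances by 5 (mod 7) from one leap year to the next four years later (or differs when a century non-leap intervenes).
Leap-day weekdays: 2036:Fri 2040:Wed 2044:Mon 2048:Sat 2052:Thu 2056:Tue 2060:Sun✓ 2064:Fri 2068:Wed 2072:Mon 2076:Sat 2080:Thu 2084:Tue …(7 more)… 2120:Thu 2124:Tue 2128:Sun✓ 2132:Fri 2136:Wed 2140:Mon 2144:Sat 2148:Thu 2152:Tue 2156:Sun✓ 2160:Fri 2164:Wed 2168:Mon
Sunday: 2060, 2088, 2128, 2156 → 4.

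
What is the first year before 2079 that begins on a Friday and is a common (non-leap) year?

Jan 1 advances by 2 weekdays after a leap year and by 1 after a common year.
2079: Jan 1 is Sunday.
2078: Saturday
2077: Friday
2077 begins on a Friday and is a common year.

2077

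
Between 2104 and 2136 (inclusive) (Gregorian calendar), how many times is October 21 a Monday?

Track October 21's weekday year by year (advancing +1, or +2 across a Feb 29):
  2104: Tue  2105: Wed (+1)  2106: Thu (+1)  2107: Fri (+1)  2108: Sun (+2)
  2109: Mon (+1) ✓  2110: Tue (+1)  2111: Wed (+1)  2112: Fri (+2)  2113: Sat (+1)
  2114: Sun (+1)  2115: Mon (+1) ✓  2116: Wed (+2)  2117: Thu (+1)  … (5 more years) …
  2123: Thu (+1)  2124: Sat (+2)  2125: Sun (+1)  2126: Mon (+1) ✓  2127: Tue (+1)
  2128: Thu (+2)  2129: Fri (+1)  2130: Sat (+1)  2131: Sun (+1)  2132: Tue (+2)
  2133: Wed (+1)  2134: Thu (+1)  2135: Fri (+1)  2136: Sun (+2)
Monday years: 2109, 2115, 2120, 2126 — 4 in total.

4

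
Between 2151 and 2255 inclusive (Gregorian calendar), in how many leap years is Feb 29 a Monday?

4

Leap years in 2151–2255: 25 of them.
Feb 29 weekday advances by 5 (mod 7) from one leap year to the next four years later (or differs when a century non-leap intervenes).
Leap-day weekdays: 2152:Tue 2156:Sun 2160:Fri 2164:Wed 2168:Mon✓ 2172:Sat 2176:Thu 2180:Tue 2184:Sun 2188:Fri 2192:Wed 2196:Mon✓ 2204:Wed 2208:Mon✓ 2212:Sat 2216:Thu 2220:Tue 2224:Sun 2228:Fri 2232:Wed 2236:Mon✓ 2240:Sat 2244:Thu 2248:Tue 2252:Sun
Monday: 2168, 2196, 2208, 2236 → 4.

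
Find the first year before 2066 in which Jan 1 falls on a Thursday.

2065

Jan 1 advances by 2 weekdays after a leap year and by 1 after a common year.
2066: Jan 1 is Friday.
2065: Thursday
2065 begins on a Thursday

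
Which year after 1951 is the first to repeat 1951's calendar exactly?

Two years share a calendar iff Jan 1 falls on the same weekday and both are leap or both are common. 1951: Jan 1 is Monday, common year.
1952: Jan 1 Tuesday, leap
1953: Jan 1 Thursday, common
1954: Jan 1 Friday, common
1955: Jan 1 Saturday, common
1956: Jan 1 Sunday, leap
1957: Jan 1 Tuesday, common
1958: Jan 1 Wednesday, common
1959: Jan 1 Thursday, common
1960: Jan 1 Friday, leap
1961: Jan 1 Sunday, common
1962: Jan 1 Monday, common
1962 matches on both conditions.

1962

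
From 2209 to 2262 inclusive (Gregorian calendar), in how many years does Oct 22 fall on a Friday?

Track Oct 22's weekday year by year (advancing +1, or +2 across a Feb 29):
  2209: Sun  2210: Mon (+1)  2211: Tue (+1)  2212: Thu (+2)  2213: Fri (+1) ✓
  2214: Sat (+1)  2215: Sun (+1)  2216: Tue (+2)  2217: Wed (+1)  2218: Thu (+1)
  2219: Fri (+1) ✓  2220: Sun (+2)  2221: Mon (+1)  2222: Tue (+1)  … (26 more years) …
  2249: Mon (+1)  2250: Tue (+1)  2251: Wed (+1)  2252: Fri (+2) ✓  2253: Sat (+1)
  2254: Sun (+1)  2255: Mon (+1)  2256: Wed (+2)  2257: Thu (+1)  2258: Fri (+1) ✓
  2259: Sat (+1)  2260: Mon (+2)  2261: Tue (+1)  2262: Wed (+1)
Friday years: 2213, 2219, 2224, 2230, 2241, 2247, 2252, 2258 — 8 in total.

8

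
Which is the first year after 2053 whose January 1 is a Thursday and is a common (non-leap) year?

2054

Jan 1 advances by 2 weekdays after a leap year and by 1 after a common year.
2053: Jan 1 is Wednesday.
2054: Thursday
2054 begins on a Thursday and is a common year.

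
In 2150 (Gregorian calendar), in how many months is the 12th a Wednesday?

Check the 12th of each month of 2150: Jan 12: Mon, Feb 12: Thu, Mar 12: Thu, Apr 12: Sun, May 12: Tue, Jun 12: Fri, Jul 12: Sun, Aug 12: Wed, Sep 12: Sat, Oct 12: Mon, Nov 12: Thu, Dec 12: Sat.
Wednesday occurs in August — 1 month.

1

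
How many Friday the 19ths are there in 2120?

Check the 19th of each month of 2120: Jan 19: Fri, Feb 19: Mon, Mar 19: Tue, Apr 19: Fri, May 19: Sun, Jun 19: Wed, Jul 19: Fri, Aug 19: Mon, Sep 19: Thu, Oct 19: Sat, Nov 19: Tue, Dec 19: Thu.
Friday occurs in January, April, July — 3 months.

3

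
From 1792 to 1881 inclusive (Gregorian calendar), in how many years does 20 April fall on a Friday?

Track 20 April's weekday year by year (advancing +1, or +2 across a Feb 29):
  1792: Fri ✓  1793: Sat (+1)  1794: Sun (+1)  1795: Mon (+1)  1796: Wed (+2)
  1797: Thu (+1)  1798: Fri (+1) ✓  1799: Sat (+1)  1800: Sun (+1)  1801: Mon (+1)
  1802: Tue (+1)  1803: Wed (+1)  1804: Fri (+2) ✓  1805: Sat (+1)  … (62 more years) …
  1868: Mon (+2)  1869: Tue (+1)  1870: Wed (+1)  1871: Thu (+1)  1872: Sat (+2)
  1873: Sun (+1)  1874: Mon (+1)  1875: Tue (+1)  1876: Thu (+2)  1877: Fri (+1) ✓
  1878: Sat (+1)  1879: Sun (+1)  1880: Tue (+2)  1881: Wed (+1)
Friday years: 1792, 1798, 1804, 1810, 1821, 1827, 1832, 1838, 1849, 1855, 1860, 1866, 1877 — 13 in total.

13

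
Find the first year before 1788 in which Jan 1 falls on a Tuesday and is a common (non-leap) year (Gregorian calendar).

1782

Jan 1 advances by 2 weekdays after a leap year and by 1 after a common year.
1788: Jan 1 is Tuesday (leap).
1787: Monday
1786: Sunday
1785: Saturday
1784: Thursday (leap)
1783: Wednesday
1782: Tuesday
1782 begins on a Tuesday and is a common year.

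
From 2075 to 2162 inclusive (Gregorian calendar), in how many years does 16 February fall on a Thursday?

12

Track 16 February's weekday year by year (advancing +1, or +2 across a Feb 29):
  2075: Sat  2076: Sun (+1)  2077: Tue (+2)  2078: Wed (+1)  2079: Thu (+1) ✓
  2080: Fri (+1)  2081: Sun (+2)  2082: Mon (+1)  2083: Tue (+1)  2084: Wed (+1)
  2085: Fri (+2)  2086: Sat (+1)  2087: Sun (+1)  2088: Mon (+1)  … (60 more years) …
  2149: Sun (+2)  2150: Mon (+1)  2151: Tue (+1)  2152: Wed (+1)  2153: Fri (+2)
  2154: Sat (+1)  2155: Sun (+1)  2156: Mon (+1)  2157: Wed (+2)  2158: Thu (+1) ✓
  2159: Fri (+1)  2160: Sat (+1)  2161: Mon (+2)  2162: Tue (+1)
Thursday years: 2079, 2090, 2096, 2102, 2108, 2113, 2119, 2130, 2136, 2141, 2147, 2158 — 12 in total.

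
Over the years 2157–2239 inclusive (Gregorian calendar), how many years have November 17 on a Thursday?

13

Track November 17's weekday year by year (advancing +1, or +2 across a Feb 29):
  2157: Thu ✓  2158: Fri (+1)  2159: Sat (+1)  2160: Mon (+2)  2161: Tue (+1)
  2162: Wed (+1)  2163: Thu (+1) ✓  2164: Sat (+2)  2165: Sun (+1)  2166: Mon (+1)
  2167: Tue (+1)  2168: Thu (+2) ✓  2169: Fri (+1)  2170: Sat (+1)  … (55 more years) …
  2226: Fri (+1)  2227: Sat (+1)  2228: Mon (+2)  2229: Tue (+1)  2230: Wed (+1)
  2231: Thu (+1) ✓  2232: Sat (+2)  2233: Sun (+1)  2234: Mon (+1)  2235: Tue (+1)
  2236: Thu (+2) ✓  2237: Fri (+1)  2238: Sat (+1)  2239: Sun (+1)
Thursday years: 2157, 2163, 2168, 2174, 2185, 2191, 2196, 2203, 2208, 2214, 2225, 2231, 2236 — 13 in total.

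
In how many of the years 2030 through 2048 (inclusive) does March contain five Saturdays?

9

March has 31 days; it has five Saturdays when Saturday falls among the first (month-length − 28) days — i.e. when March 1 is one of Saturday/Friday/Thursday.
March 1 by year: 2030:Fri✓ 2031:Sat✓ 2032:Mon 2033:Tue 2034:Wed 2035:Thu✓ 2036:Sat✓ 2037:Sun 2038:Mon 2039:Tue 2040:Thu✓ 2041:Fri✓ 2042:Sat✓ 2043:Sun 2044:Tue 2045:Wed 2046:Thu✓ 2047:Fri✓ 2048:Sun
Years with five Saturdays: 2030, 2031, 2035, 2036, 2040, 2041, 2042, 2046, 2047 → 9.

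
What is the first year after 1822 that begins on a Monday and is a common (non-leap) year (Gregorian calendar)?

1827

Jan 1 advances by 2 weekdays after a leap year and by 1 after a common year.
1822: Jan 1 is Tuesday.
1823: Wednesday
1824: Thursday (leap)
1825: Saturday
1826: Sunday
1827: Monday
1827 begins on a Monday and is a common year.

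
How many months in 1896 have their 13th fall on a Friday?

Check the 13th of each month of 1896: Jan 13: Mon, Feb 13: Thu, Mar 13: Fri, Apr 13: Mon, May 13: Wed, Jun 13: Sat, Jul 13: Mon, Aug 13: Thu, Sep 13: Sun, Oct 13: Tue, Nov 13: Fri, Dec 13: Sun.
Friday occurs in March, November — 2 months.

2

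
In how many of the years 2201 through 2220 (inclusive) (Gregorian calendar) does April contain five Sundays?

April has 30 days; it has five Sundays when Sunday falls among the first (month-length − 28) days — i.e. when April 1 is one of Sunday/Saturday.
April 1 by year: 2201:Wed 2202:Thu 2203:Fri 2204:Sun✓ 2205:Mon 2206:Tue 2207:Wed 2208:Fri 2209:Sat✓ 2210:Sun✓ 2211:Mon 2212:Wed 2213:Thu 2214:Fri 2215:Sat✓ 2216:Mon 2217:Tue 2218:Wed 2219:Thu 2220:Sat✓
Years with five Sundays: 2204, 2209, 2210, 2215, 2220 → 5.

5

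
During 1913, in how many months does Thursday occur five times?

A month of length L has five Thursdays iff its first Thursday is on day ≤ L−28 (so day 1–3 in a 31-day month, 1–2 in a 30-day month, day 1 in a leap February).
Checking each month of 1913: Jan starts Wed (31d) ✓; Feb starts Sat (28d); Mar starts Sat (31d); Apr starts Tue (30d); May starts Thu (31d) ✓; Jun starts Sun (30d); Jul starts Tue (31d) ✓; Aug starts Fri (31d); Sep starts Mon (30d); Oct starts Wed (31d) ✓; Nov starts Sat (30d); Dec starts Mon (31d).
Five-Thursday months: January, May, July, October → 4.

4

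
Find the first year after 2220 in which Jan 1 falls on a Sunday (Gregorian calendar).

2226

Jan 1 advances by 2 weekdays after a leap year and by 1 after a common year.
2220: Jan 1 is Saturday (leap).
2221: Monday
2222: Tuesday
2223: Wednesday
2224: Thursday (leap)
2225: Saturday
2226: Sunday
2226 begins on a Sunday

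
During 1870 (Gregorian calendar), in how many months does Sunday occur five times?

4

A month of length L has five Sundays iff its first Sunday is on day ≤ L−28 (so day 1–3 in a 31-day month, 1–2 in a 30-day month, day 1 in a leap February).
Checking each month of 1870: Jan starts Sat (31d) ✓; Feb starts Tue (28d); Mar starts Tue (31d); Apr starts Fri (30d); May starts Sun (31d) ✓; Jun starts Wed (30d); Jul starts Fri (31d) ✓; Aug starts Mon (31d); Sep starts Thu (30d); Oct starts Sat (31d) ✓; Nov starts Tue (30d); Dec starts Thu (31d).
Five-Sunday months: January, May, July, October → 4.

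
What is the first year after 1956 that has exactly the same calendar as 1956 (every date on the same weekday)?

1984

Two years share a calendar iff Jan 1 falls on the same weekday and both are leap or both are common. 1956: Jan 1 is Sunday, leap year.
1957: Jan 1 Tuesday, common
1958: Jan 1 Wednesday, common
1959: Jan 1 Thursday, common
1960: Jan 1 Friday, leap
1961: Jan 1 Sunday, common
1962: Jan 1 Monday, common
1963: Jan 1 Tuesday, common
1964: Jan 1 Wednesday, leap
1965: Jan 1 Friday, common
1966: Jan 1 Saturday, common
1967: Jan 1 Sunday, common
1968: Jan 1 Monday, leap
1969: Jan 1 Wednesday, common
1970: Jan 1 Thursday, common
1971: Jan 1 Friday, common
1972: Jan 1 Saturday, leap
1973: Jan 1 Monday, common
1974: Jan 1 Tuesday, common
1975: Jan 1 Wednesday, common
1976: Jan 1 Thursday, leap
1977: Jan 1 Saturday, common
1978: Jan 1 Sunday, common
1979: Jan 1 Monday, common
1980: Jan 1 Tuesday, leap
1981: Jan 1 Thursday, common
1982: Jan 1 Friday, common
1983: Jan 1 Saturday, common
1984: Jan 1 Sunday, leap
1984 matches on both conditions.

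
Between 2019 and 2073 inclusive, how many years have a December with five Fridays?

December has 31 days; it has five Fridays when Friday falls among the first (month-length − 28) days — i.e. when December 1 is one of Friday/Thursday/Wednesday.
December 1 by year: 2019:Sun 2020:Tue 2021:Wed✓ 2022:Thu✓ 2023:Fri✓ 2024:Sun 2025:Mon 2026:Tue 2027:Wed✓ 2028:Fri✓ 2029:Sat 2030:Sun 2031:Mon 2032:Wed✓ 2033:Thu✓ …(25 more)… 2059:Mon 2060:Wed✓ 2061:Thu✓ 2062:Fri✓ 2063:Sat 2064:Mon 2065:Tue 2066:Wed✓ 2067:Thu✓ 2068:Sat 2069:Sun 2070:Mon 2071:Tue 2072:Thu✓ 2073:Fri✓
Years with five Fridays: 2021, 2022, 2023, 2027, 2028, 2032, 2033, 2034, 2038, 2039, 2044, 2045, 2049, 2050, 2051, 2055, 2056, 2060, 2061, 2062, 2066, 2067, 2072, 2073 → 24.

24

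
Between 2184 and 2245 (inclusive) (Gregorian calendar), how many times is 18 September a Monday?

8

Track 18 September's weekday year by year (advancing +1, or +2 across a Feb 29):
  2184: Sat  2185: Sun (+1)  2186: Mon (+1) ✓  2187: Tue (+1)  2188: Thu (+2)
  2189: Fri (+1)  2190: Sat (+1)  2191: Sun (+1)  2192: Tue (+2)  2193: Wed (+1)
  2194: Thu (+1)  2195: Fri (+1)  2196: Sun (+2)  2197: Mon (+1) ✓  … (34 more years) …
  2232: Tue (+2)  2233: Wed (+1)  2234: Thu (+1)  2235: Fri (+1)  2236: Sun (+2)
  2237: Mon (+1) ✓  2238: Tue (+1)  2239: Wed (+1)  2240: Fri (+2)  2241: Sat (+1)
  2242: Sun (+1)  2243: Mon (+1) ✓  2244: Wed (+2)  2245: Thu (+1)
Monday years: 2186, 2197, 2209, 2215, 2220, 2226, 2237, 2243 — 8 in total.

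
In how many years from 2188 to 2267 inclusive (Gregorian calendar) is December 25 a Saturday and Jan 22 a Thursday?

Check each year's weekday for December 25 and Jan 22:
  2188: Thu/Tue  2189: Fri/Thu  2190: Sat/Fri  2191: Sun/Sat  2192: Tue/Sun  2193: Wed/Tue  2194: Thu/Wed  2195: Fri/Thu  2196: Sun/Fri  2197: Mon/Sun  2198: Tue/Mon  2199: Wed/Tue  2200: Thu/Wed  2201: Fri/Thu  …(52 more)…  2254: Mon/Sun  2255: Tue/Mon  2256: Thu/Tue  2257: Fri/Thu  2258: Sat/Fri  2259: Sun/Sat  2260: Tue/Sun  2261: Wed/Tue  2262: Thu/Wed  2263: Fri/Thu  2264: Sun/Fri  2265: Mon/Sun  2266: Tue/Mon  2267: Wed/Tue
Both conditions hold in: 2224, 2252 — 2.

2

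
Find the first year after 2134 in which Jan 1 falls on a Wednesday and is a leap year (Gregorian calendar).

2144

Jan 1 advances by 2 weekdays after a leap year and by 1 after a common year.
2134: Jan 1 is Friday.
2135: Saturday
2136: Sunday (leap)
2137: Tuesday
2138: Wednesday
2139: Thursday
2140: Friday (leap)
2141: Sunday
2142: Monday
2143: Tuesday
2144: Wednesday (leap)
2144 begins on a Wednesday and is a leap year.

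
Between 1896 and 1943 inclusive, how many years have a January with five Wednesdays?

January has 31 days; it has five Wednesdays when Wednesday falls among the first (month-length − 28) days — i.e. when January 1 is one of Wednesday/Tuesday/Monday.
January 1 by year: 1896:Wed✓ 1897:Fri 1898:Sat 1899:Sun 1900:Mon✓ 1901:Tue✓ 1902:Wed✓ 1903:Thu 1904:Fri 1905:Sun 1906:Mon✓ 1907:Tue✓ 1908:Wed✓ 1909:Fri 1910:Sat …(18 more)… 1929:Tue✓ 1930:Wed✓ 1931:Thu 1932:Fri 1933:Sun 1934:Mon✓ 1935:Tue✓ 1936:Wed✓ 1937:Fri 1938:Sat 1939:Sun 1940:Mon✓ 1941:Wed✓ 1942:Thu 1943:Fri
Years with five Wednesdays: 1896, 1900, 1901, 1902, 1906, 1907, 1908, 1912, 1913, 1917, 1918, 1919, 1923, 1924, 1929, 1930, 1934, 1935, 1936, 1940, 1941 → 21.

21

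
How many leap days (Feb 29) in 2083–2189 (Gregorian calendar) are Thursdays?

3

Leap years in 2083–2189: 26 of them.
Feb 29 weekday advances by 5 (mod 7) from one leap year to the next four years later (or differs when a century non-leap intervenes).
Leap-day weekdays: 2084:Tue 2088:Sun 2092:Fri 2096:Wed 2104:Fri 2108:Wed 2112:Mon 2116:Sat 2120:Thu✓ 2124:Tue 2128:Sun 2132:Fri 2136:Wed 2140:Mon 2144:Sat 2148:Thu✓ 2152:Tue 2156:Sun 2160:Fri 2164:Wed 2168:Mon 2172:Sat 2176:Thu✓ 2180:Tue 2184:Sun 2188:Fri
Thursday: 2120, 2148, 2176 → 3.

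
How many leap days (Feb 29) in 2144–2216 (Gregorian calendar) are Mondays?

Leap years in 2144–2216: 18 of them.
Feb 29 weekday advances by 5 (mod 7) from one leap year to the next four years later (or differs when a century non-leap intervenes).
Leap-day weekdays: 2144:Sat 2148:Thu 2152:Tue 2156:Sun 2160:Fri 2164:Wed 2168:Mon✓ 2172:Sat 2176:Thu 2180:Tue 2184:Sun 2188:Fri 2192:Wed 2196:Mon✓ 2204:Wed 2208:Mon✓ 2212:Sat 2216:Thu
Monday: 2168, 2196, 2208 → 3.

3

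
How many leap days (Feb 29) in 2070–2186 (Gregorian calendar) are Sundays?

Leap years in 2070–2186: 28 of them.
Feb 29 weekday advances by 5 (mod 7) from one leap year to the next four years later (or differs when a century non-leap intervenes).
Leap-day weekdays: 2072:Mon 2076:Sat 2080:Thu 2084:Tue 2088:Sun✓ 2092:Fri 2096:Wed 2104:Fri 2108:Wed 2112:Mon 2116:Sat 2120:Thu 2124:Tue 2128:Sun✓ 2132:Fri 2136:Wed 2140:Mon 2144:Sat 2148:Thu 2152:Tue 2156:Sun✓ 2160:Fri 2164:Wed 2168:Mon 2172:Sat 2176:Thu 2180:Tue 2184:Sun✓
Sunday: 2088, 2128, 2156, 2184 → 4.

4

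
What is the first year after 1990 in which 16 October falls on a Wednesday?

From one year to the next, a fixed date's weekday advances by 1, or by 2 when a Feb 29 lies between the two dates.
1990: October 16 is Tuesday.
1991: Wednesday (+1)
16 October falls on a Wednesday in 1991.

1991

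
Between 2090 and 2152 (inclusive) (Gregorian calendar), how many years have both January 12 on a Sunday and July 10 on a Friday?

2

Check each year's weekday for January 12 and July 10:
  2090: Thu/Mon  2091: Fri/Tue  2092: Sat/Thu  2093: Mon/Fri  2094: Tue/Sat  2095: Wed/Sun  2096: Thu/Tue  2097: Sat/Wed  2098: Sun/Thu  2099: Mon/Fri  2100: Tue/Sat  2101: Wed/Sun  2102: Thu/Mon  2103: Fri/Tue  …(35 more)…  2139: Mon/Fri  2140: Tue/Sun  2141: Thu/Mon  2142: Fri/Tue  2143: Sat/Wed  2144: Sun/Fri ✓  2145: Tue/Sat  2146: Wed/Sun  2147: Thu/Mon  2148: Fri/Wed  2149: Sun/Thu  2150: Mon/Fri  2151: Tue/Sat  2152: Wed/Mon
Both conditions hold in: 2116, 2144 — 2.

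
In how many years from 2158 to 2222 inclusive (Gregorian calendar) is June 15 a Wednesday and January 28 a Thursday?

3

Check each year's weekday for June 15 and January 28:
  2158: Thu/Sat  2159: Fri/Sun  2160: Sun/Mon  2161: Mon/Wed  2162: Tue/Thu  2163: Wed/Fri  2164: Fri/Sat  2165: Sat/Mon  2166: Sun/Tue  2167: Mon/Wed  2168: Wed/Thu ✓  2169: Thu/Sat  2170: Fri/Sun  2171: Sat/Mon  …(37 more)…  2209: Thu/Sat  2210: Fri/Sun  2211: Sat/Mon  2212: Mon/Tue  2213: Tue/Thu  2214: Wed/Fri  2215: Thu/Sat  2216: Sat/Sun  2217: Sun/Tue  2218: Mon/Wed  2219: Tue/Thu  2220: Thu/Fri  2221: Fri/Sun  2222: Sat/Mon
Both conditions hold in: 2168, 2196, 2208 — 3.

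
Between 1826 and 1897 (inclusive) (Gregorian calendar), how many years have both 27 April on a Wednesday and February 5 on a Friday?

Check each year's weekday for 27 April and February 5:
  1826: Thu/Sun  1827: Fri/Mon  1828: Sun/Tue  1829: Mon/Thu  1830: Tue/Fri  1831: Wed/Sat  1832: Fri/Sun  1833: Sat/Tue  1834: Sun/Wed  1835: Mon/Thu  1836: Wed/Fri ✓  1837: Thu/Sun  1838: Fri/Mon  1839: Sat/Tue  …(44 more)…  1884: Sun/Tue  1885: Mon/Thu  1886: Tue/Fri  1887: Wed/Sat  1888: Fri/Sun  1889: Sat/Tue  1890: Sun/Wed  1891: Mon/Thu  1892: Wed/Fri ✓  1893: Thu/Sun  1894: Fri/Mon  1895: Sat/Tue  1896: Mon/Wed  1897: Tue/Fri
Both conditions hold in: 1836, 1864, 1892 — 3.

3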